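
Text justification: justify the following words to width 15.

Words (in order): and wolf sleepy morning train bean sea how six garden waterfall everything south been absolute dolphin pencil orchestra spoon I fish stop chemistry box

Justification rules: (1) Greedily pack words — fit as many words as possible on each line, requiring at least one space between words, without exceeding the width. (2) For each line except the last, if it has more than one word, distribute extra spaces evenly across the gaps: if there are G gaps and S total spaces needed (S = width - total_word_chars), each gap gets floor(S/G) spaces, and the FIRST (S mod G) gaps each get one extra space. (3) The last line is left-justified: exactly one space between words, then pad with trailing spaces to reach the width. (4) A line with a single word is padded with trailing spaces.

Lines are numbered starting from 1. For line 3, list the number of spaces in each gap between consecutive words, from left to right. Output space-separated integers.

Answer: 3 2

Derivation:
Line 1: ['and', 'wolf', 'sleepy'] (min_width=15, slack=0)
Line 2: ['morning', 'train'] (min_width=13, slack=2)
Line 3: ['bean', 'sea', 'how'] (min_width=12, slack=3)
Line 4: ['six', 'garden'] (min_width=10, slack=5)
Line 5: ['waterfall'] (min_width=9, slack=6)
Line 6: ['everything'] (min_width=10, slack=5)
Line 7: ['south', 'been'] (min_width=10, slack=5)
Line 8: ['absolute'] (min_width=8, slack=7)
Line 9: ['dolphin', 'pencil'] (min_width=14, slack=1)
Line 10: ['orchestra', 'spoon'] (min_width=15, slack=0)
Line 11: ['I', 'fish', 'stop'] (min_width=11, slack=4)
Line 12: ['chemistry', 'box'] (min_width=13, slack=2)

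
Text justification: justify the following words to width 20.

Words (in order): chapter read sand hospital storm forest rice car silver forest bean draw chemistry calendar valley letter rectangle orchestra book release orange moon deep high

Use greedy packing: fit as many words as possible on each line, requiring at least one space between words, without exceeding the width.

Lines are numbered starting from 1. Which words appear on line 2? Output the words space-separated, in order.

Answer: hospital storm

Derivation:
Line 1: ['chapter', 'read', 'sand'] (min_width=17, slack=3)
Line 2: ['hospital', 'storm'] (min_width=14, slack=6)
Line 3: ['forest', 'rice', 'car'] (min_width=15, slack=5)
Line 4: ['silver', 'forest', 'bean'] (min_width=18, slack=2)
Line 5: ['draw', 'chemistry'] (min_width=14, slack=6)
Line 6: ['calendar', 'valley'] (min_width=15, slack=5)
Line 7: ['letter', 'rectangle'] (min_width=16, slack=4)
Line 8: ['orchestra', 'book'] (min_width=14, slack=6)
Line 9: ['release', 'orange', 'moon'] (min_width=19, slack=1)
Line 10: ['deep', 'high'] (min_width=9, slack=11)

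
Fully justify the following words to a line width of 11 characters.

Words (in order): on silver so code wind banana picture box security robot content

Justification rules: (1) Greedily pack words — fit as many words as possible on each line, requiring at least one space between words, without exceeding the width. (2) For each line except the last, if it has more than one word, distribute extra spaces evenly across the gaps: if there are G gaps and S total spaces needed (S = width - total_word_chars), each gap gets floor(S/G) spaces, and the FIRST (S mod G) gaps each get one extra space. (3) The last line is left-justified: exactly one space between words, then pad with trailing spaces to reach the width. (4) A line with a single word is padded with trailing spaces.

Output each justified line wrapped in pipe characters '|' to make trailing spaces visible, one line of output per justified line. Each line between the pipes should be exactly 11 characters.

Answer: |on   silver|
|so     code|
|wind banana|
|picture box|
|security   |
|robot      |
|content    |

Derivation:
Line 1: ['on', 'silver'] (min_width=9, slack=2)
Line 2: ['so', 'code'] (min_width=7, slack=4)
Line 3: ['wind', 'banana'] (min_width=11, slack=0)
Line 4: ['picture', 'box'] (min_width=11, slack=0)
Line 5: ['security'] (min_width=8, slack=3)
Line 6: ['robot'] (min_width=5, slack=6)
Line 7: ['content'] (min_width=7, slack=4)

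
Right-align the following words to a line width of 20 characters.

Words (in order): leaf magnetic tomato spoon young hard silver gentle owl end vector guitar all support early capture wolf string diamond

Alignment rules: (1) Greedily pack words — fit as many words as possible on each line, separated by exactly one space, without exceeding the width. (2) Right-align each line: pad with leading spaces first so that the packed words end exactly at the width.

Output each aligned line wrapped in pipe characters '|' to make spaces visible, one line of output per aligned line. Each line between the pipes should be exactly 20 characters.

Answer: |leaf magnetic tomato|
|    spoon young hard|
|   silver gentle owl|
|   end vector guitar|
|   all support early|
| capture wolf string|
|             diamond|

Derivation:
Line 1: ['leaf', 'magnetic', 'tomato'] (min_width=20, slack=0)
Line 2: ['spoon', 'young', 'hard'] (min_width=16, slack=4)
Line 3: ['silver', 'gentle', 'owl'] (min_width=17, slack=3)
Line 4: ['end', 'vector', 'guitar'] (min_width=17, slack=3)
Line 5: ['all', 'support', 'early'] (min_width=17, slack=3)
Line 6: ['capture', 'wolf', 'string'] (min_width=19, slack=1)
Line 7: ['diamond'] (min_width=7, slack=13)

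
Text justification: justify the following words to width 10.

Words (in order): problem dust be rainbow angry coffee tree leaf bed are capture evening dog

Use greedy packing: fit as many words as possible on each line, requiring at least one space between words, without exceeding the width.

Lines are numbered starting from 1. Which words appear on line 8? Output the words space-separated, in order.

Line 1: ['problem'] (min_width=7, slack=3)
Line 2: ['dust', 'be'] (min_width=7, slack=3)
Line 3: ['rainbow'] (min_width=7, slack=3)
Line 4: ['angry'] (min_width=5, slack=5)
Line 5: ['coffee'] (min_width=6, slack=4)
Line 6: ['tree', 'leaf'] (min_width=9, slack=1)
Line 7: ['bed', 'are'] (min_width=7, slack=3)
Line 8: ['capture'] (min_width=7, slack=3)
Line 9: ['evening'] (min_width=7, slack=3)
Line 10: ['dog'] (min_width=3, slack=7)

Answer: capture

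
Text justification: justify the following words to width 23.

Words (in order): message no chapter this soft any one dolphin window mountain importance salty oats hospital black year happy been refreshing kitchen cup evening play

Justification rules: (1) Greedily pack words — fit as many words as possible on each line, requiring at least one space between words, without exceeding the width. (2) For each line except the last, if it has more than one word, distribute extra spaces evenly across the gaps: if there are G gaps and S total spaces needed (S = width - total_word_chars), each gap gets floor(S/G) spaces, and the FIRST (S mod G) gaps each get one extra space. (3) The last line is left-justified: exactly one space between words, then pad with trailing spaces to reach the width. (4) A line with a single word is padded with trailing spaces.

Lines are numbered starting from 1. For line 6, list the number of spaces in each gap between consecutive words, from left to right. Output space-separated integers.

Line 1: ['message', 'no', 'chapter', 'this'] (min_width=23, slack=0)
Line 2: ['soft', 'any', 'one', 'dolphin'] (min_width=20, slack=3)
Line 3: ['window', 'mountain'] (min_width=15, slack=8)
Line 4: ['importance', 'salty', 'oats'] (min_width=21, slack=2)
Line 5: ['hospital', 'black', 'year'] (min_width=19, slack=4)
Line 6: ['happy', 'been', 'refreshing'] (min_width=21, slack=2)
Line 7: ['kitchen', 'cup', 'evening'] (min_width=19, slack=4)
Line 8: ['play'] (min_width=4, slack=19)

Answer: 2 2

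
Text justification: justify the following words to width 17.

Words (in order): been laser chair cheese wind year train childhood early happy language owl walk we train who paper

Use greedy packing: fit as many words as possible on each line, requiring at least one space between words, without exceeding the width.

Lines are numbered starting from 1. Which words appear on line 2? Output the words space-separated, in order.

Answer: cheese wind year

Derivation:
Line 1: ['been', 'laser', 'chair'] (min_width=16, slack=1)
Line 2: ['cheese', 'wind', 'year'] (min_width=16, slack=1)
Line 3: ['train', 'childhood'] (min_width=15, slack=2)
Line 4: ['early', 'happy'] (min_width=11, slack=6)
Line 5: ['language', 'owl', 'walk'] (min_width=17, slack=0)
Line 6: ['we', 'train', 'who'] (min_width=12, slack=5)
Line 7: ['paper'] (min_width=5, slack=12)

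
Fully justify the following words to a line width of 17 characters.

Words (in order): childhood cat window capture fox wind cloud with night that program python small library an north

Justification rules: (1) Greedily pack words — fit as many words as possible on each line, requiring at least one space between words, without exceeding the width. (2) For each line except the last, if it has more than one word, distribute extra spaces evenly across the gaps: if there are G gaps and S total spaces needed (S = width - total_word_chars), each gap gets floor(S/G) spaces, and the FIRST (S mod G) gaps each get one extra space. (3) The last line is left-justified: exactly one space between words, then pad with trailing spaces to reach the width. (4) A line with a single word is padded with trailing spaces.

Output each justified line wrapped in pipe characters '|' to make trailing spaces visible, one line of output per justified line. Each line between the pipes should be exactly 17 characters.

Line 1: ['childhood', 'cat'] (min_width=13, slack=4)
Line 2: ['window', 'capture'] (min_width=14, slack=3)
Line 3: ['fox', 'wind', 'cloud'] (min_width=14, slack=3)
Line 4: ['with', 'night', 'that'] (min_width=15, slack=2)
Line 5: ['program', 'python'] (min_width=14, slack=3)
Line 6: ['small', 'library', 'an'] (min_width=16, slack=1)
Line 7: ['north'] (min_width=5, slack=12)

Answer: |childhood     cat|
|window    capture|
|fox   wind  cloud|
|with  night  that|
|program    python|
|small  library an|
|north            |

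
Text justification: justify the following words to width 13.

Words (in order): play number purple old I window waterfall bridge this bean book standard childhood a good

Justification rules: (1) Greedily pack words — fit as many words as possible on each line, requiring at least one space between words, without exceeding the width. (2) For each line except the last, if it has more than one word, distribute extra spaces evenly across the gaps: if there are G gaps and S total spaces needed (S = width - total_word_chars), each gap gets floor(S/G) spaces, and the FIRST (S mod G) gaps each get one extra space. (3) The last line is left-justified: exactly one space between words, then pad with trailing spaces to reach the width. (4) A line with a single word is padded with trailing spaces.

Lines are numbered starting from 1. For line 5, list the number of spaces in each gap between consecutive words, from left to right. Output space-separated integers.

Line 1: ['play', 'number'] (min_width=11, slack=2)
Line 2: ['purple', 'old', 'I'] (min_width=12, slack=1)
Line 3: ['window'] (min_width=6, slack=7)
Line 4: ['waterfall'] (min_width=9, slack=4)
Line 5: ['bridge', 'this'] (min_width=11, slack=2)
Line 6: ['bean', 'book'] (min_width=9, slack=4)
Line 7: ['standard'] (min_width=8, slack=5)
Line 8: ['childhood', 'a'] (min_width=11, slack=2)
Line 9: ['good'] (min_width=4, slack=9)

Answer: 3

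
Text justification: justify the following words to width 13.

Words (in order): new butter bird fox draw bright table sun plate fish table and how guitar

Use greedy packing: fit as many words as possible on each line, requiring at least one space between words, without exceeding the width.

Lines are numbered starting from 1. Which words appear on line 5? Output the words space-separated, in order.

Line 1: ['new', 'butter'] (min_width=10, slack=3)
Line 2: ['bird', 'fox', 'draw'] (min_width=13, slack=0)
Line 3: ['bright', 'table'] (min_width=12, slack=1)
Line 4: ['sun', 'plate'] (min_width=9, slack=4)
Line 5: ['fish', 'table'] (min_width=10, slack=3)
Line 6: ['and', 'how'] (min_width=7, slack=6)
Line 7: ['guitar'] (min_width=6, slack=7)

Answer: fish table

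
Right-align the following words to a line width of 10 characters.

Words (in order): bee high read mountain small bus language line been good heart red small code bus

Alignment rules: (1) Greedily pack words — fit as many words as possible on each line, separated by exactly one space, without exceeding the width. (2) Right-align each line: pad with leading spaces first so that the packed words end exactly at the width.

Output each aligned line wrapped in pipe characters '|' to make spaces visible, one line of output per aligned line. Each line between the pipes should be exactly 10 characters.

Line 1: ['bee', 'high'] (min_width=8, slack=2)
Line 2: ['read'] (min_width=4, slack=6)
Line 3: ['mountain'] (min_width=8, slack=2)
Line 4: ['small', 'bus'] (min_width=9, slack=1)
Line 5: ['language'] (min_width=8, slack=2)
Line 6: ['line', 'been'] (min_width=9, slack=1)
Line 7: ['good', 'heart'] (min_width=10, slack=0)
Line 8: ['red', 'small'] (min_width=9, slack=1)
Line 9: ['code', 'bus'] (min_width=8, slack=2)

Answer: |  bee high|
|      read|
|  mountain|
| small bus|
|  language|
| line been|
|good heart|
| red small|
|  code bus|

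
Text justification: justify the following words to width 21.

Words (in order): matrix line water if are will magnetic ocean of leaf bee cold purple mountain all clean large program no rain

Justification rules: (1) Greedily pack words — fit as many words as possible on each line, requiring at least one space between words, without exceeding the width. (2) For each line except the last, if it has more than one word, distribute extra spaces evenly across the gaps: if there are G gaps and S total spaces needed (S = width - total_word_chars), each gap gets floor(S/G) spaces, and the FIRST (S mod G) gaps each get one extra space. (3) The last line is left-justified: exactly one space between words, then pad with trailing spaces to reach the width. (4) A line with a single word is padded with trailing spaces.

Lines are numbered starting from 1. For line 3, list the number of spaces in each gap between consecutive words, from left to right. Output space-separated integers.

Line 1: ['matrix', 'line', 'water', 'if'] (min_width=20, slack=1)
Line 2: ['are', 'will', 'magnetic'] (min_width=17, slack=4)
Line 3: ['ocean', 'of', 'leaf', 'bee'] (min_width=17, slack=4)
Line 4: ['cold', 'purple', 'mountain'] (min_width=20, slack=1)
Line 5: ['all', 'clean', 'large'] (min_width=15, slack=6)
Line 6: ['program', 'no', 'rain'] (min_width=15, slack=6)

Answer: 3 2 2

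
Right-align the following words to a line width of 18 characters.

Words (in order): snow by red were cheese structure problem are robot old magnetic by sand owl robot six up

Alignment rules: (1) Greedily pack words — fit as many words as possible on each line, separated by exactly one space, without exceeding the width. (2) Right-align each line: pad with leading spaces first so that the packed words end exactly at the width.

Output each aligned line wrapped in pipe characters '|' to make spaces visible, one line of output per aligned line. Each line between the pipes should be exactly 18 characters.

Line 1: ['snow', 'by', 'red', 'were'] (min_width=16, slack=2)
Line 2: ['cheese', 'structure'] (min_width=16, slack=2)
Line 3: ['problem', 'are', 'robot'] (min_width=17, slack=1)
Line 4: ['old', 'magnetic', 'by'] (min_width=15, slack=3)
Line 5: ['sand', 'owl', 'robot', 'six'] (min_width=18, slack=0)
Line 6: ['up'] (min_width=2, slack=16)

Answer: |  snow by red were|
|  cheese structure|
| problem are robot|
|   old magnetic by|
|sand owl robot six|
|                up|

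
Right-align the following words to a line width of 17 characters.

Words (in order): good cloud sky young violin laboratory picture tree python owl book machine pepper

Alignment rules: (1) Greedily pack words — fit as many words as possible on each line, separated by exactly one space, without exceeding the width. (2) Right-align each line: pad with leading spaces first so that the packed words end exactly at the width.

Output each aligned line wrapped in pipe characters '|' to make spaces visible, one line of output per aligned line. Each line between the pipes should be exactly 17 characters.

Answer: |   good cloud sky|
|     young violin|
|       laboratory|
|     picture tree|
|  python owl book|
|   machine pepper|

Derivation:
Line 1: ['good', 'cloud', 'sky'] (min_width=14, slack=3)
Line 2: ['young', 'violin'] (min_width=12, slack=5)
Line 3: ['laboratory'] (min_width=10, slack=7)
Line 4: ['picture', 'tree'] (min_width=12, slack=5)
Line 5: ['python', 'owl', 'book'] (min_width=15, slack=2)
Line 6: ['machine', 'pepper'] (min_width=14, slack=3)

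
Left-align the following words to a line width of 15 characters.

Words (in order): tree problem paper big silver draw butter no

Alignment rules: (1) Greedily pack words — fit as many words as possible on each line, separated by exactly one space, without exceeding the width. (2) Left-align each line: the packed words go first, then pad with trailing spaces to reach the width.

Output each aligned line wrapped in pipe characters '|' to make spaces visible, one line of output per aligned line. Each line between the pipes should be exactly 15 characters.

Answer: |tree problem   |
|paper big      |
|silver draw    |
|butter no      |

Derivation:
Line 1: ['tree', 'problem'] (min_width=12, slack=3)
Line 2: ['paper', 'big'] (min_width=9, slack=6)
Line 3: ['silver', 'draw'] (min_width=11, slack=4)
Line 4: ['butter', 'no'] (min_width=9, slack=6)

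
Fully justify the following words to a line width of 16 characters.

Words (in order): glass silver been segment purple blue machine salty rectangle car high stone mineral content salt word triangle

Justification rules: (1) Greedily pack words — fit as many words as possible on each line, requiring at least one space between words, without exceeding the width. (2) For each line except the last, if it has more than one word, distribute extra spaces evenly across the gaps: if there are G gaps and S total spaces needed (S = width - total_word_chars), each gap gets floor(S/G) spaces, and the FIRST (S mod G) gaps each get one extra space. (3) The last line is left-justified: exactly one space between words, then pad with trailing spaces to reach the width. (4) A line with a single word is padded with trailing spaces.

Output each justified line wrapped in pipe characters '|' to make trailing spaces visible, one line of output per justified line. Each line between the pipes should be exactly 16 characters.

Answer: |glass     silver|
|been     segment|
|purple      blue|
|machine    salty|
|rectangle    car|
|high       stone|
|mineral  content|
|salt        word|
|triangle        |

Derivation:
Line 1: ['glass', 'silver'] (min_width=12, slack=4)
Line 2: ['been', 'segment'] (min_width=12, slack=4)
Line 3: ['purple', 'blue'] (min_width=11, slack=5)
Line 4: ['machine', 'salty'] (min_width=13, slack=3)
Line 5: ['rectangle', 'car'] (min_width=13, slack=3)
Line 6: ['high', 'stone'] (min_width=10, slack=6)
Line 7: ['mineral', 'content'] (min_width=15, slack=1)
Line 8: ['salt', 'word'] (min_width=9, slack=7)
Line 9: ['triangle'] (min_width=8, slack=8)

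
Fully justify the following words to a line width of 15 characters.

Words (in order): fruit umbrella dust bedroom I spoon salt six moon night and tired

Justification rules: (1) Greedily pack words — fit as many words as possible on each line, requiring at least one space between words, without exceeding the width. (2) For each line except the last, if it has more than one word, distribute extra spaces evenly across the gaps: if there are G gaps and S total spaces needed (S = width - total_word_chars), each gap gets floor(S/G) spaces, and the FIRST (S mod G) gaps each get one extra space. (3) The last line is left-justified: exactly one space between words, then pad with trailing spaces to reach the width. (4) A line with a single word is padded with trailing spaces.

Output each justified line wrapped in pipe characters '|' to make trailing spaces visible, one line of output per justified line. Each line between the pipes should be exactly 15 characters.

Answer: |fruit  umbrella|
|dust  bedroom I|
|spoon  salt six|
|moon  night and|
|tired          |

Derivation:
Line 1: ['fruit', 'umbrella'] (min_width=14, slack=1)
Line 2: ['dust', 'bedroom', 'I'] (min_width=14, slack=1)
Line 3: ['spoon', 'salt', 'six'] (min_width=14, slack=1)
Line 4: ['moon', 'night', 'and'] (min_width=14, slack=1)
Line 5: ['tired'] (min_width=5, slack=10)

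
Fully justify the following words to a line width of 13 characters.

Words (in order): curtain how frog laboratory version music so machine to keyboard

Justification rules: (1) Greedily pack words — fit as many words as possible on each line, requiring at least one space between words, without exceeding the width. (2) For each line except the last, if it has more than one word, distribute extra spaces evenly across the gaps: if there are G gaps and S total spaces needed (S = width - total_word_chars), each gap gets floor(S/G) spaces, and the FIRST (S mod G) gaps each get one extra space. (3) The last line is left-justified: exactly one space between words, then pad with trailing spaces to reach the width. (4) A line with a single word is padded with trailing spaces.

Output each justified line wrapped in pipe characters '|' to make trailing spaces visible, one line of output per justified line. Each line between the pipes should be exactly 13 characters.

Answer: |curtain   how|
|frog         |
|laboratory   |
|version music|
|so machine to|
|keyboard     |

Derivation:
Line 1: ['curtain', 'how'] (min_width=11, slack=2)
Line 2: ['frog'] (min_width=4, slack=9)
Line 3: ['laboratory'] (min_width=10, slack=3)
Line 4: ['version', 'music'] (min_width=13, slack=0)
Line 5: ['so', 'machine', 'to'] (min_width=13, slack=0)
Line 6: ['keyboard'] (min_width=8, slack=5)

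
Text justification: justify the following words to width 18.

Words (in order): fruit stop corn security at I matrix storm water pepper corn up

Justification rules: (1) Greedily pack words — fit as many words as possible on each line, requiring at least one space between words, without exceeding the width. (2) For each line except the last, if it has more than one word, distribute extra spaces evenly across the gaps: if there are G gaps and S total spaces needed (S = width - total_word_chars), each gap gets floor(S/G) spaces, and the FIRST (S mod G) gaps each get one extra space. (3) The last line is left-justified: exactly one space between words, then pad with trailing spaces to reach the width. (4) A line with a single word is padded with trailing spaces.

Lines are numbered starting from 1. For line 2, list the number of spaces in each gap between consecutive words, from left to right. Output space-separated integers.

Answer: 4 3

Derivation:
Line 1: ['fruit', 'stop', 'corn'] (min_width=15, slack=3)
Line 2: ['security', 'at', 'I'] (min_width=13, slack=5)
Line 3: ['matrix', 'storm', 'water'] (min_width=18, slack=0)
Line 4: ['pepper', 'corn', 'up'] (min_width=14, slack=4)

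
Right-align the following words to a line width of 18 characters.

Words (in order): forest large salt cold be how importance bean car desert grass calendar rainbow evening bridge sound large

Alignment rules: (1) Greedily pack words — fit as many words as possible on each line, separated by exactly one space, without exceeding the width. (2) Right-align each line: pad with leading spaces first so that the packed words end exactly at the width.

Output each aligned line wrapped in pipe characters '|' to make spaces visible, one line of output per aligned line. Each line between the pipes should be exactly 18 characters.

Line 1: ['forest', 'large', 'salt'] (min_width=17, slack=1)
Line 2: ['cold', 'be', 'how'] (min_width=11, slack=7)
Line 3: ['importance', 'bean'] (min_width=15, slack=3)
Line 4: ['car', 'desert', 'grass'] (min_width=16, slack=2)
Line 5: ['calendar', 'rainbow'] (min_width=16, slack=2)
Line 6: ['evening', 'bridge'] (min_width=14, slack=4)
Line 7: ['sound', 'large'] (min_width=11, slack=7)

Answer: | forest large salt|
|       cold be how|
|   importance bean|
|  car desert grass|
|  calendar rainbow|
|    evening bridge|
|       sound large|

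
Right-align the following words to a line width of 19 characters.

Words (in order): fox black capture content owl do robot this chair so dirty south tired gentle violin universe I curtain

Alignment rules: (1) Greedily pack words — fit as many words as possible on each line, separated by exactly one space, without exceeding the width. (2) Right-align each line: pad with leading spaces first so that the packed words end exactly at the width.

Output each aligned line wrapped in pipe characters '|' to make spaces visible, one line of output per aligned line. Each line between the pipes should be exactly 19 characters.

Line 1: ['fox', 'black', 'capture'] (min_width=17, slack=2)
Line 2: ['content', 'owl', 'do'] (min_width=14, slack=5)
Line 3: ['robot', 'this', 'chair', 'so'] (min_width=19, slack=0)
Line 4: ['dirty', 'south', 'tired'] (min_width=17, slack=2)
Line 5: ['gentle', 'violin'] (min_width=13, slack=6)
Line 6: ['universe', 'I', 'curtain'] (min_width=18, slack=1)

Answer: |  fox black capture|
|     content owl do|
|robot this chair so|
|  dirty south tired|
|      gentle violin|
| universe I curtain|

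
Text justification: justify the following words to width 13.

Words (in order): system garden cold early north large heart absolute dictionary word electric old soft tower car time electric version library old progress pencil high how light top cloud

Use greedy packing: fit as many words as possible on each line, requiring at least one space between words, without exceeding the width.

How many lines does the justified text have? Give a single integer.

Answer: 16

Derivation:
Line 1: ['system', 'garden'] (min_width=13, slack=0)
Line 2: ['cold', 'early'] (min_width=10, slack=3)
Line 3: ['north', 'large'] (min_width=11, slack=2)
Line 4: ['heart'] (min_width=5, slack=8)
Line 5: ['absolute'] (min_width=8, slack=5)
Line 6: ['dictionary'] (min_width=10, slack=3)
Line 7: ['word', 'electric'] (min_width=13, slack=0)
Line 8: ['old', 'soft'] (min_width=8, slack=5)
Line 9: ['tower', 'car'] (min_width=9, slack=4)
Line 10: ['time', 'electric'] (min_width=13, slack=0)
Line 11: ['version'] (min_width=7, slack=6)
Line 12: ['library', 'old'] (min_width=11, slack=2)
Line 13: ['progress'] (min_width=8, slack=5)
Line 14: ['pencil', 'high'] (min_width=11, slack=2)
Line 15: ['how', 'light', 'top'] (min_width=13, slack=0)
Line 16: ['cloud'] (min_width=5, slack=8)
Total lines: 16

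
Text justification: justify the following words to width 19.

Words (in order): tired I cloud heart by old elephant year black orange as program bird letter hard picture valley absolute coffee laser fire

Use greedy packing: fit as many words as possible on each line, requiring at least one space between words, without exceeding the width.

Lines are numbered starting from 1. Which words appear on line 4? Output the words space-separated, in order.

Answer: as program bird

Derivation:
Line 1: ['tired', 'I', 'cloud', 'heart'] (min_width=19, slack=0)
Line 2: ['by', 'old', 'elephant'] (min_width=15, slack=4)
Line 3: ['year', 'black', 'orange'] (min_width=17, slack=2)
Line 4: ['as', 'program', 'bird'] (min_width=15, slack=4)
Line 5: ['letter', 'hard', 'picture'] (min_width=19, slack=0)
Line 6: ['valley', 'absolute'] (min_width=15, slack=4)
Line 7: ['coffee', 'laser', 'fire'] (min_width=17, slack=2)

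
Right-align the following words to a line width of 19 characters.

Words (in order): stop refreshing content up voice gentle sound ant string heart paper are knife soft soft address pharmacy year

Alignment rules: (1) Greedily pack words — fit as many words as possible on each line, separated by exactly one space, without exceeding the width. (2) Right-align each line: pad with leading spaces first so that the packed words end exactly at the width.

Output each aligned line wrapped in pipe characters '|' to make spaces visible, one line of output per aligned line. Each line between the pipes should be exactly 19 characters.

Line 1: ['stop', 'refreshing'] (min_width=15, slack=4)
Line 2: ['content', 'up', 'voice'] (min_width=16, slack=3)
Line 3: ['gentle', 'sound', 'ant'] (min_width=16, slack=3)
Line 4: ['string', 'heart', 'paper'] (min_width=18, slack=1)
Line 5: ['are', 'knife', 'soft', 'soft'] (min_width=19, slack=0)
Line 6: ['address', 'pharmacy'] (min_width=16, slack=3)
Line 7: ['year'] (min_width=4, slack=15)

Answer: |    stop refreshing|
|   content up voice|
|   gentle sound ant|
| string heart paper|
|are knife soft soft|
|   address pharmacy|
|               year|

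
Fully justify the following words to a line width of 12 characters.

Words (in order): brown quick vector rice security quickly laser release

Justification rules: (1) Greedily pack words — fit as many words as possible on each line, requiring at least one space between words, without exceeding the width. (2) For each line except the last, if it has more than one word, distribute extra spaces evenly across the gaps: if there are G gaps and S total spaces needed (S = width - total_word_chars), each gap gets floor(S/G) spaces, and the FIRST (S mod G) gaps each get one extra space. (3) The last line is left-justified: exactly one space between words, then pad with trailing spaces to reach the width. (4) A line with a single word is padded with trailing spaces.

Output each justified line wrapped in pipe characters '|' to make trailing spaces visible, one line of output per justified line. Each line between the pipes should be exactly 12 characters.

Answer: |brown  quick|
|vector  rice|
|security    |
|quickly     |
|laser       |
|release     |

Derivation:
Line 1: ['brown', 'quick'] (min_width=11, slack=1)
Line 2: ['vector', 'rice'] (min_width=11, slack=1)
Line 3: ['security'] (min_width=8, slack=4)
Line 4: ['quickly'] (min_width=7, slack=5)
Line 5: ['laser'] (min_width=5, slack=7)
Line 6: ['release'] (min_width=7, slack=5)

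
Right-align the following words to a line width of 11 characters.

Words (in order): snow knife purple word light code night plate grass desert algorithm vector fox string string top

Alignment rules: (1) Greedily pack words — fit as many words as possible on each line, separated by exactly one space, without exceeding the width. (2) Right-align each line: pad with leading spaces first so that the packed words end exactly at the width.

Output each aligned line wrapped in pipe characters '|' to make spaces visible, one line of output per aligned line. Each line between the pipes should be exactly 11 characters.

Line 1: ['snow', 'knife'] (min_width=10, slack=1)
Line 2: ['purple', 'word'] (min_width=11, slack=0)
Line 3: ['light', 'code'] (min_width=10, slack=1)
Line 4: ['night', 'plate'] (min_width=11, slack=0)
Line 5: ['grass'] (min_width=5, slack=6)
Line 6: ['desert'] (min_width=6, slack=5)
Line 7: ['algorithm'] (min_width=9, slack=2)
Line 8: ['vector', 'fox'] (min_width=10, slack=1)
Line 9: ['string'] (min_width=6, slack=5)
Line 10: ['string', 'top'] (min_width=10, slack=1)

Answer: | snow knife|
|purple word|
| light code|
|night plate|
|      grass|
|     desert|
|  algorithm|
| vector fox|
|     string|
| string top|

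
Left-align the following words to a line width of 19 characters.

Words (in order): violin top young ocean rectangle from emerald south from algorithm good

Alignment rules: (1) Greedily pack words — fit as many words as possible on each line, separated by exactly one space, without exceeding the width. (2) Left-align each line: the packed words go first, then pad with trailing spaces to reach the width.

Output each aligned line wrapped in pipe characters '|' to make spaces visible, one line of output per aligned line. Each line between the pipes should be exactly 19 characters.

Line 1: ['violin', 'top', 'young'] (min_width=16, slack=3)
Line 2: ['ocean', 'rectangle'] (min_width=15, slack=4)
Line 3: ['from', 'emerald', 'south'] (min_width=18, slack=1)
Line 4: ['from', 'algorithm', 'good'] (min_width=19, slack=0)

Answer: |violin top young   |
|ocean rectangle    |
|from emerald south |
|from algorithm good|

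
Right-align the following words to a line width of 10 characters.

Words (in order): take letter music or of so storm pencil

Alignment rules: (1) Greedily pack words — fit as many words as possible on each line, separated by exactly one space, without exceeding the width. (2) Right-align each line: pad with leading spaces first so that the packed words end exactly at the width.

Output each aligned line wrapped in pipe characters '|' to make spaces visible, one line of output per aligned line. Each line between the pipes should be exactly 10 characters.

Answer: |      take|
|    letter|
|  music or|
|     of so|
|     storm|
|    pencil|

Derivation:
Line 1: ['take'] (min_width=4, slack=6)
Line 2: ['letter'] (min_width=6, slack=4)
Line 3: ['music', 'or'] (min_width=8, slack=2)
Line 4: ['of', 'so'] (min_width=5, slack=5)
Line 5: ['storm'] (min_width=5, slack=5)
Line 6: ['pencil'] (min_width=6, slack=4)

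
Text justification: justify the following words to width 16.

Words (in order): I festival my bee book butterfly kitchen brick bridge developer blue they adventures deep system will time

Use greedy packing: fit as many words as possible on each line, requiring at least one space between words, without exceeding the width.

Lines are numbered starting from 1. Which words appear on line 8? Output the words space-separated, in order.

Answer: system will time

Derivation:
Line 1: ['I', 'festival', 'my'] (min_width=13, slack=3)
Line 2: ['bee', 'book'] (min_width=8, slack=8)
Line 3: ['butterfly'] (min_width=9, slack=7)
Line 4: ['kitchen', 'brick'] (min_width=13, slack=3)
Line 5: ['bridge', 'developer'] (min_width=16, slack=0)
Line 6: ['blue', 'they'] (min_width=9, slack=7)
Line 7: ['adventures', 'deep'] (min_width=15, slack=1)
Line 8: ['system', 'will', 'time'] (min_width=16, slack=0)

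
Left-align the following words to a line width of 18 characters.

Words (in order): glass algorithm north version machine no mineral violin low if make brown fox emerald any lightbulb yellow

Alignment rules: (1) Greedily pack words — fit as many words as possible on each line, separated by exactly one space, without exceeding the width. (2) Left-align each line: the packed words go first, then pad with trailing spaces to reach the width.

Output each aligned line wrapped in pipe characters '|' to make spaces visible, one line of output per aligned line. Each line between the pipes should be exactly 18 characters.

Line 1: ['glass', 'algorithm'] (min_width=15, slack=3)
Line 2: ['north', 'version'] (min_width=13, slack=5)
Line 3: ['machine', 'no', 'mineral'] (min_width=18, slack=0)
Line 4: ['violin', 'low', 'if', 'make'] (min_width=18, slack=0)
Line 5: ['brown', 'fox', 'emerald'] (min_width=17, slack=1)
Line 6: ['any', 'lightbulb'] (min_width=13, slack=5)
Line 7: ['yellow'] (min_width=6, slack=12)

Answer: |glass algorithm   |
|north version     |
|machine no mineral|
|violin low if make|
|brown fox emerald |
|any lightbulb     |
|yellow            |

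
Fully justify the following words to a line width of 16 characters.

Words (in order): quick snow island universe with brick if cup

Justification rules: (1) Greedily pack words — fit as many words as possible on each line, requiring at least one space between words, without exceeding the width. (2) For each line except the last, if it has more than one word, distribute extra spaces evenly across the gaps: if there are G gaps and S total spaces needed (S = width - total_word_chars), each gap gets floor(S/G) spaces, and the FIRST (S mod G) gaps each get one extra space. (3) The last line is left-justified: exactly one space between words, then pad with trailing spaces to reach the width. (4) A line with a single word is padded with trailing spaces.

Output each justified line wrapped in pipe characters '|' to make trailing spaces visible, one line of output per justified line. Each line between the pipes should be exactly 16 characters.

Line 1: ['quick', 'snow'] (min_width=10, slack=6)
Line 2: ['island', 'universe'] (min_width=15, slack=1)
Line 3: ['with', 'brick', 'if'] (min_width=13, slack=3)
Line 4: ['cup'] (min_width=3, slack=13)

Answer: |quick       snow|
|island  universe|
|with   brick  if|
|cup             |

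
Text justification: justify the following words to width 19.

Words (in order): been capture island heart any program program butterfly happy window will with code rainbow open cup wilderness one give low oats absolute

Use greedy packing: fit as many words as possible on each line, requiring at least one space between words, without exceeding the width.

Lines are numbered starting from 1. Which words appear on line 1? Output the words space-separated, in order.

Answer: been capture island

Derivation:
Line 1: ['been', 'capture', 'island'] (min_width=19, slack=0)
Line 2: ['heart', 'any', 'program'] (min_width=17, slack=2)
Line 3: ['program', 'butterfly'] (min_width=17, slack=2)
Line 4: ['happy', 'window', 'will'] (min_width=17, slack=2)
Line 5: ['with', 'code', 'rainbow'] (min_width=17, slack=2)
Line 6: ['open', 'cup', 'wilderness'] (min_width=19, slack=0)
Line 7: ['one', 'give', 'low', 'oats'] (min_width=17, slack=2)
Line 8: ['absolute'] (min_width=8, slack=11)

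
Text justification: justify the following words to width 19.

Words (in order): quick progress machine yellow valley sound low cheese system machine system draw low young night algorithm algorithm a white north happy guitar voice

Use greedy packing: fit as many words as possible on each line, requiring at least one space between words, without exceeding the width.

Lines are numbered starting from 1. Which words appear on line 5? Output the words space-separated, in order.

Line 1: ['quick', 'progress'] (min_width=14, slack=5)
Line 2: ['machine', 'yellow'] (min_width=14, slack=5)
Line 3: ['valley', 'sound', 'low'] (min_width=16, slack=3)
Line 4: ['cheese', 'system'] (min_width=13, slack=6)
Line 5: ['machine', 'system', 'draw'] (min_width=19, slack=0)
Line 6: ['low', 'young', 'night'] (min_width=15, slack=4)
Line 7: ['algorithm', 'algorithm'] (min_width=19, slack=0)
Line 8: ['a', 'white', 'north', 'happy'] (min_width=19, slack=0)
Line 9: ['guitar', 'voice'] (min_width=12, slack=7)

Answer: machine system draw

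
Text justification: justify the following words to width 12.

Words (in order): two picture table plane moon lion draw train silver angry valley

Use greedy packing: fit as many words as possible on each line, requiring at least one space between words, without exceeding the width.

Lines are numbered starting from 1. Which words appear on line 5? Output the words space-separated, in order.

Answer: silver angry

Derivation:
Line 1: ['two', 'picture'] (min_width=11, slack=1)
Line 2: ['table', 'plane'] (min_width=11, slack=1)
Line 3: ['moon', 'lion'] (min_width=9, slack=3)
Line 4: ['draw', 'train'] (min_width=10, slack=2)
Line 5: ['silver', 'angry'] (min_width=12, slack=0)
Line 6: ['valley'] (min_width=6, slack=6)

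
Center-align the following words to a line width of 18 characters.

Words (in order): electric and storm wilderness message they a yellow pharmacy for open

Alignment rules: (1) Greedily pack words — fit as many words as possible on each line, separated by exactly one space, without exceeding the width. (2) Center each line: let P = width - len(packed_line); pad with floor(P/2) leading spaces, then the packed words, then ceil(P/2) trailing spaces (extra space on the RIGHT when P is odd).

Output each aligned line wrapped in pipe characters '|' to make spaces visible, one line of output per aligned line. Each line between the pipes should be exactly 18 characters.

Line 1: ['electric', 'and', 'storm'] (min_width=18, slack=0)
Line 2: ['wilderness', 'message'] (min_width=18, slack=0)
Line 3: ['they', 'a', 'yellow'] (min_width=13, slack=5)
Line 4: ['pharmacy', 'for', 'open'] (min_width=17, slack=1)

Answer: |electric and storm|
|wilderness message|
|  they a yellow   |
|pharmacy for open |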